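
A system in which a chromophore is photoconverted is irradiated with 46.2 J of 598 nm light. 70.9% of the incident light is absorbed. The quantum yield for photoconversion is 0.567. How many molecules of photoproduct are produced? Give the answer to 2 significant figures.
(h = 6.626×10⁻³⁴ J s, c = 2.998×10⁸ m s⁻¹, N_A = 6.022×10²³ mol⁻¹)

5.6×10¹⁹ molecules

Photon energy at 598 nm: hc/λ = (6.626×10⁻³⁴)(2.998×10⁸)/(598×10⁻⁹) = 3.322×10⁻¹⁹ J.
Photons incident: 46.2 / 3.322×10⁻¹⁹ = 1.391×10²⁰, i.e. 1.391×10²⁰/6.022×10²³ = 2.310×10⁻⁴ mol.
Photons absorbed: 0.709 × 2.310×10⁻⁴ = 1.638×10⁻⁴ mol.
Product: Φ × n_abs = 0.567 × 1.638×10⁻⁴ = 9.287×10⁻⁵ mol.
As a count: 9.287×10⁻⁵ × 6.022×10²³ = 5.6×10¹⁹.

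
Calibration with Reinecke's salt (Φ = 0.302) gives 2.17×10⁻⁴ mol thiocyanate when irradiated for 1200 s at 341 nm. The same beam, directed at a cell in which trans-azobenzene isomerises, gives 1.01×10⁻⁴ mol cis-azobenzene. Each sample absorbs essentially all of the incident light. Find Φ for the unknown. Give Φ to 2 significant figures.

Φ = 0.14

Photons absorbed by the actinometer: 2.17×10⁻⁴ / 0.302 = 7.185×10⁻⁴ mol.
Φ(unknown) = 1.01×10⁻⁴ / 7.185×10⁻⁴ = 0.14.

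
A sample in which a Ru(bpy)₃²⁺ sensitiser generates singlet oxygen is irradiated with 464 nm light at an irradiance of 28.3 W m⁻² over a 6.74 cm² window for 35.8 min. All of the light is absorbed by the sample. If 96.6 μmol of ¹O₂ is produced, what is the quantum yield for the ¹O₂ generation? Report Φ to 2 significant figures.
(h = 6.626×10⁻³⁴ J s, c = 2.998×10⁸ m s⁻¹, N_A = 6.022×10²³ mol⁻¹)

Product: 96.6 μmol = 9.66×10⁻⁵ mol.
Photon energy at 464 nm: hc/λ = (6.626×10⁻³⁴)(2.998×10⁸)/(464×10⁻⁹) = 4.281×10⁻¹⁹ J.
Energy delivered: (28.3 W m⁻²)(6.74×10⁻⁴ m²)(2148 s) = 40.97 J.
Photons incident: 40.97 / 4.281×10⁻¹⁹ = 9.570×10¹⁹, i.e. 9.570×10¹⁹/6.022×10²³ = 1.589×10⁻⁴ mol.
Φ = 9.66×10⁻⁵ mol / 1.589×10⁻⁴ mol photons = 0.61.

Φ = 0.61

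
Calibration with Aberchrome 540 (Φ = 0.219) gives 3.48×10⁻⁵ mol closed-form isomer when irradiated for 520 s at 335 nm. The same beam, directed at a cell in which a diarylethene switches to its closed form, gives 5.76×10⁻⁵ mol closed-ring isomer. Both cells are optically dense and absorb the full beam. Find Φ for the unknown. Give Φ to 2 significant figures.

Photons absorbed by the actinometer: 3.48×10⁻⁵ / 0.219 = 1.589×10⁻⁴ mol.
Φ(unknown) = 5.76×10⁻⁵ / 1.589×10⁻⁴ = 0.36.

Φ = 0.36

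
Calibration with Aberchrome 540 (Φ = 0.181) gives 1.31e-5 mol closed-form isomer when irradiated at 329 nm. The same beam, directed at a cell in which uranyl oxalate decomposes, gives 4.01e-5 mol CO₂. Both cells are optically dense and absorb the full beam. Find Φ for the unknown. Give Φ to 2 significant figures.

Photons absorbed by the actinometer: 1.31e-5 / 0.181 = 7.238e-5 mol.
Φ(unknown) = 4.01e-5 / 7.238e-5 = 0.55.

Φ = 0.55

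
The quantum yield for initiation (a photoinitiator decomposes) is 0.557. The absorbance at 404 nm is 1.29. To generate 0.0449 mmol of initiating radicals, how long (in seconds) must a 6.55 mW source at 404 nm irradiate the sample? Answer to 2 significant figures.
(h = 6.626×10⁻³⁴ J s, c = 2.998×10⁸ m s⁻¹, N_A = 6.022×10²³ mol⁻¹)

t ≈ 3800 s

Product: 0.0449 mmol = 4.49×10⁻⁵ mol.
Photons that must be absorbed: 4.49×10⁻⁵ / 0.557 = 8.061×10⁻⁵ mol.
Fraction absorbed: 1 − 10^(−1.29) = 0.9487.
Incident photons needed: 8.061×10⁻⁵ / 0.9487 = 8.497×10⁻⁵ mol.
Photon energy: hc/λ = 4.917×10⁻¹⁹ J; per mole, 2.961×10⁵ J mol⁻¹.
Energy required: 8.497×10⁻⁵ × 2.961×10⁵ = 25.16 J.
Time: 25.16 J / 0.00655 W = 3800 s.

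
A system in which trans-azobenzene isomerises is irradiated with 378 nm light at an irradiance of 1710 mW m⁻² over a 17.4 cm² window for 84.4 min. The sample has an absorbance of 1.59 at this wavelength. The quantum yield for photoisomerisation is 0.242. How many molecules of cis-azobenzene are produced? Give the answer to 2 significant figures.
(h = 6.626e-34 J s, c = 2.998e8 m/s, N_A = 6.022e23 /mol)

Photon energy at 378 nm: hc/λ = (6.626e-34)(2.998e8)/(378e-9) = 5.255e-19 J.
Energy delivered: (1710 mW m⁻²)(17.4e-4 m²)(5064 s) = 15.07 J.
Photons incident: 15.07 / 5.255e-19 = 2.868e19, i.e. 2.868e19/6.022e23 = 4.763e-5 mol.
Fraction absorbed: 1 − 10^(−1.59) = 0.9743.
Photons absorbed: 0.9743 × 4.763e-5 = 4.641e-5 mol.
Product: Φ × n_abs = 0.242 × 4.641e-5 = 1.123e-5 mol.
As a count: 1.123e-5 × 6.022e23 = 6.8e18.

6.8e18 molecules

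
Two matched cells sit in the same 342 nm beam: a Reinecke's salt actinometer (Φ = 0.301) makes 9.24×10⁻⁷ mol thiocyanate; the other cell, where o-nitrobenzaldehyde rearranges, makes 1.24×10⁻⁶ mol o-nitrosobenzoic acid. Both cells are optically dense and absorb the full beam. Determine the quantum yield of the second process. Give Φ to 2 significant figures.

Φ = 0.40

Photons absorbed by the actinometer: 9.24×10⁻⁷ / 0.301 = 3.070×10⁻⁶ mol.
Φ(unknown) = 1.24×10⁻⁶ / 3.070×10⁻⁶ = 0.40.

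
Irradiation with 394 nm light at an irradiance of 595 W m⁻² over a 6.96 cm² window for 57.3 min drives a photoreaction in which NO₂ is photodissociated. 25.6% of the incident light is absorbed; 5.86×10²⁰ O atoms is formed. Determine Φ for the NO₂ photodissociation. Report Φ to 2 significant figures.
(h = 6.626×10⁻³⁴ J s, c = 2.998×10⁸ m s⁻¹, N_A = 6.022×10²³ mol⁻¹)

Φ = 0.81

Product: 5.86×10²⁰ / 6.022×10²³ = 9.731×10⁻⁴ mol.
Photon energy at 394 nm: hc/λ = (6.626×10⁻³⁴)(2.998×10⁸)/(394×10⁻⁹) = 5.042×10⁻¹⁹ J.
Energy delivered: (595 W m⁻²)(6.96×10⁻⁴ m²)(3438 s) = 1424 J.
Photons incident: 1424 / 5.042×10⁻¹⁹ = 2.824×10²¹, i.e. 2.824×10²¹/6.022×10²³ = 0.004689 mol.
Photons absorbed: 0.256 × 0.004689 = 0.001200 mol.
Φ = 9.731×10⁻⁴ mol / 0.001200 mol photons = 0.81.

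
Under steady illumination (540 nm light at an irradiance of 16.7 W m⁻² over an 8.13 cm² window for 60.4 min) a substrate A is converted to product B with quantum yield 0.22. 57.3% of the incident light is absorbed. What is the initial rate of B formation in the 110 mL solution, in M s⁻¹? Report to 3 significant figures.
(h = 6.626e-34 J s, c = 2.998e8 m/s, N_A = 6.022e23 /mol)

Photon energy at 540 nm: hc/λ = (6.626e-34)(2.998e8)/(540e-9) = 3.679e-19 J.
Energy delivered: (16.7 W m⁻²)(8.13e-4 m²)(3624 s) = 49.20 J.
Photons incident: 49.20 / 3.679e-19 = 1.337e20, i.e. 1.337e20/6.022e23 = 2.220e-4 mol.
Photons absorbed: 0.573 × 2.220e-4 = 1.272e-4 mol.
Product formed: 0.22 × 1.272e-4 = 2.798e-5 mol.
Rate: 2.798e-5 mol / (3624 s × 0.11 L) = 7.02e-8 M s⁻¹.

7.02e-8 M s⁻¹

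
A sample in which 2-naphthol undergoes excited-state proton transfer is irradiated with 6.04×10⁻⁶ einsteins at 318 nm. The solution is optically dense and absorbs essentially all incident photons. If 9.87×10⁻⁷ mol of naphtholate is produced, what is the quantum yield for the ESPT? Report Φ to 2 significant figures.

Φ = 9.87×10⁻⁷ mol / 6.04×10⁻⁶ mol photons = 0.16.

Φ = 0.16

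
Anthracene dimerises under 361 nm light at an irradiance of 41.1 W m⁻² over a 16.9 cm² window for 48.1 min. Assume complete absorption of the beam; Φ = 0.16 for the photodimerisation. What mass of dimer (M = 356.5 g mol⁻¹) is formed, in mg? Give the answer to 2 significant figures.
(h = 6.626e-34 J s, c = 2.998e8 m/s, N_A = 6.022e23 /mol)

Photon energy at 361 nm: hc/λ = (6.626e-34)(2.998e8)/(361e-9) = 5.503e-19 J.
Energy delivered: (41.1 W m⁻²)(16.9e-4 m²)(2886 s) = 200.5 J.
Photons incident: 200.5 / 5.503e-19 = 3.643e20, i.e. 3.643e20/6.022e23 = 6.049e-4 mol.
Product: Φ × n_abs = 0.16 × 6.049e-4 = 9.678e-5 mol.
Mass: 9.678e-5 × 356.5 = 0.03450 g = 35 mg.

35 mg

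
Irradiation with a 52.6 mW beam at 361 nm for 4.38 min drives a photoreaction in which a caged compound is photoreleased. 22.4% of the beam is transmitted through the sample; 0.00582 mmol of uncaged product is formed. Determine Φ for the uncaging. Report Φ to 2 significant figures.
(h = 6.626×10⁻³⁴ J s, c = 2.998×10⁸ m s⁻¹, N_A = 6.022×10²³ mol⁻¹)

Product: 0.00582 mmol = 5.82×10⁻⁶ mol.
Photon energy at 361 nm: hc/λ = (6.626×10⁻³⁴)(2.998×10⁸)/(361×10⁻⁹) = 5.503×10⁻¹⁹ J.
Energy delivered: (52.6 mW)(262.8 s) = 13.82 J.
Photons incident: 13.82 / 5.503×10⁻¹⁹ = 2.511×10¹⁹, i.e. 2.511×10¹⁹/6.022×10²³ = 4.170×10⁻⁵ mol.
Fraction absorbed: 1 − 22.4/100 = 0.7760.
Photons absorbed: 0.7760 × 4.170×10⁻⁵ = 3.236×10⁻⁵ mol.
Φ = 5.82×10⁻⁶ mol / 3.236×10⁻⁵ mol photons = 0.18.

Φ = 0.18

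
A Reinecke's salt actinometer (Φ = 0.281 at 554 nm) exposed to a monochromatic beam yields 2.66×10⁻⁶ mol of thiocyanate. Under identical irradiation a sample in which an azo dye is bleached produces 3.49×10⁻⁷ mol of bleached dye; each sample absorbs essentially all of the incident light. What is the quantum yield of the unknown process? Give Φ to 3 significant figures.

Photons absorbed by the actinometer: 2.66×10⁻⁶ / 0.281 = 9.466×10⁻⁶ mol.
Φ(unknown) = 3.49×10⁻⁷ / 9.466×10⁻⁶ = 0.0369.

Φ = 0.0369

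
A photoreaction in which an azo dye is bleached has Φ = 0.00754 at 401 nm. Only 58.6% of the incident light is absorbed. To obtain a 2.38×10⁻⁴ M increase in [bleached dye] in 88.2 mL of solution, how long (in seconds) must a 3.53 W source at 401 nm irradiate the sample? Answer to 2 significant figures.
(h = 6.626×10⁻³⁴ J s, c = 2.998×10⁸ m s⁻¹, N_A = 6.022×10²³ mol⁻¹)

t ≈ 400 s

Product: (2.38×10⁻⁴ M)(0.0882 L) = 2.099×10⁻⁵ mol.
Photons that must be absorbed: 2.099×10⁻⁵ / 0.00754 = 0.002784 mol.
Incident photons needed: 0.002784 / 0.586 = 0.004751 mol.
Photon energy: hc/λ = 4.954×10⁻¹⁹ J; per mole, 2.983×10⁵ J mol⁻¹.
Energy required: 0.004751 × 2.983×10⁵ = 1417 J.
Time: 1417 J / 3.53 W = 400 s.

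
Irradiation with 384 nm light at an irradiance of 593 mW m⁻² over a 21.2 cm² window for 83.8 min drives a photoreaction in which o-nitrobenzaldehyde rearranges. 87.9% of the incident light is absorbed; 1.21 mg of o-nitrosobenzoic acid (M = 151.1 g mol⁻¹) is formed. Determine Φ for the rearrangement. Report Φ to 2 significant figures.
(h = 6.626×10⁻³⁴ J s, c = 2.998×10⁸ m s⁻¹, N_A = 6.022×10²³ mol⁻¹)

Product: 1.21 mg / 151.1 g mol⁻¹ = 8.008×10⁻⁶ mol.
Photon energy at 384 nm: hc/λ = (6.626×10⁻³⁴)(2.998×10⁸)/(384×10⁻⁹) = 5.173×10⁻¹⁹ J.
Energy delivered: (593 mW m⁻²)(21.2×10⁻⁴ m²)(5028 s) = 6.321 J.
Photons incident: 6.321 / 5.173×10⁻¹⁹ = 1.222×10¹⁹, i.e. 1.222×10¹⁹/6.022×10²³ = 2.029×10⁻⁵ mol.
Photons absorbed: 0.879 × 2.029×10⁻⁵ = 1.783×10⁻⁵ mol.
Φ = 8.008×10⁻⁶ mol / 1.783×10⁻⁵ mol photons = 0.45.

Φ = 0.45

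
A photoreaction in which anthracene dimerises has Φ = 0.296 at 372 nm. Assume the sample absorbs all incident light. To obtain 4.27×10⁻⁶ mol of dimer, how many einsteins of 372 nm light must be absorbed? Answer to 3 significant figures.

1.44×10⁻⁵ einstein

Photons that must be absorbed: 4.27×10⁻⁶ / 0.296 = 1.443×10⁻⁵ mol.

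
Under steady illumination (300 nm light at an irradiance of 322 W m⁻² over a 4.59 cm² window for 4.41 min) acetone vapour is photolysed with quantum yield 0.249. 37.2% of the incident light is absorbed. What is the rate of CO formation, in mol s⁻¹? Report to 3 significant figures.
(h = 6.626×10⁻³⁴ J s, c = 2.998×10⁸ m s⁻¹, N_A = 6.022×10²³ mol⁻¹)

Photon energy at 300 nm: hc/λ = (6.626×10⁻³⁴)(2.998×10⁸)/(300×10⁻⁹) = 6.622×10⁻¹⁹ J.
Energy delivered: (322 W m⁻²)(4.59×10⁻⁴ m²)(264.6 s) = 39.11 J.
Photons incident: 39.11 / 6.622×10⁻¹⁹ = 5.906×10¹⁹, i.e. 5.906×10¹⁹/6.022×10²³ = 9.807×10⁻⁵ mol.
Photons absorbed: 0.372 × 9.807×10⁻⁵ = 3.648×10⁻⁵ mol.
Product formed: 0.249 × 3.648×10⁻⁵ = 9.084×10⁻⁶ mol.
Rate: 9.084×10⁻⁶ / 264.6 s = 3.43×10⁻⁸ mol s⁻¹.

3.43×10⁻⁸ mol s⁻¹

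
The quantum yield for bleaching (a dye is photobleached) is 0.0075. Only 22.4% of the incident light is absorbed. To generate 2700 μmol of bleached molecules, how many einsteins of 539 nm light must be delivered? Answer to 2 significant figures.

Product: 2700 μmol = 0.00270 mol.
Photons that must be absorbed: 0.00270 / 0.0075 = 0.3600 mol.
Incident photons needed: 0.3600 / 0.224 = 1.607 mol.

1.6 einstein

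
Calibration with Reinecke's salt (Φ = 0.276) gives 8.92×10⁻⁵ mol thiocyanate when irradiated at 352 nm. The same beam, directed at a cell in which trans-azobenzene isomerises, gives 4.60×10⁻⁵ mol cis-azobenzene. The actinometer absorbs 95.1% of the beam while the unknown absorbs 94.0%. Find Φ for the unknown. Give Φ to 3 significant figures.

Φ = 0.144

Photons absorbed by the actinometer: 8.92×10⁻⁵ / 0.276 = 3.232×10⁻⁴ mol.
Incident flux: 3.232×10⁻⁴ / 0.951 = 3.399×10⁻⁴ einstein.
Absorbed by unknown: 0.940 × 3.399×10⁻⁴ = 3.195×10⁻⁴ mol.
Φ(unknown) = 4.60×10⁻⁵ / 3.195×10⁻⁴ = 0.144.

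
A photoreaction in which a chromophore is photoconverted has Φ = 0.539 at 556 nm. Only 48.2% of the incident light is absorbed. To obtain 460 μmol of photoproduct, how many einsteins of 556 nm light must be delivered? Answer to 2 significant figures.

0.0018 einstein

Product: 460 μmol = 4.60e-4 mol.
Photons that must be absorbed: 4.60e-4 / 0.539 = 8.534e-4 mol.
Incident photons needed: 8.534e-4 / 0.482 = 0.001771 mol.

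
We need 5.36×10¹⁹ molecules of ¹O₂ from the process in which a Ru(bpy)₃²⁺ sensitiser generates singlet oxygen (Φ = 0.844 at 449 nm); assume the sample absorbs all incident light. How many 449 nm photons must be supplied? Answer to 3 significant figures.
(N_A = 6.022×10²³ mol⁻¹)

Product: 5.36×10¹⁹ / 6.022×10²³ = 8.901×10⁻⁵ mol.
Photons that must be absorbed: 8.901×10⁻⁵ / 0.844 = 1.055×10⁻⁴ mol.
Photon count: 1.055×10⁻⁴ × 6.022×10²³ = 6.35×10¹⁹.

6.35×10¹⁹ photons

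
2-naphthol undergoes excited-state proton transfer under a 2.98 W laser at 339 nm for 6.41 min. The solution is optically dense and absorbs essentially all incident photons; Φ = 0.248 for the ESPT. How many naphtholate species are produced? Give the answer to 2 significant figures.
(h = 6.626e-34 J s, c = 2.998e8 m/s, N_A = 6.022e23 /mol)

4.9e20 species

Photon energy at 339 nm: hc/λ = (6.626e-34)(2.998e8)/(339e-9) = 5.860e-19 J.
Energy delivered: (2.98 W)(384.6 s) = 1146 J.
Photons incident: 1146 / 5.860e-19 = 1.956e21, i.e. 1.956e21/6.022e23 = 0.003248 mol.
Product: Φ × n_abs = 0.248 × 0.003248 = 8.055e-4 mol.
As a count: 8.055e-4 × 6.022e23 = 4.9e20.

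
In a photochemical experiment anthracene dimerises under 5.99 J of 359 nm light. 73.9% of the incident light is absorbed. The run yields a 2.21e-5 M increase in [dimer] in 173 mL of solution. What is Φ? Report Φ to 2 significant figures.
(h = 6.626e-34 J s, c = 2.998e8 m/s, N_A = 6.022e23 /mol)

Product: (2.21e-5 M)(0.173 L) = 3.823e-6 mol.
Photon energy at 359 nm: hc/λ = (6.626e-34)(2.998e8)/(359e-9) = 5.533e-19 J.
Photons incident: 5.99 / 5.533e-19 = 1.083e19, i.e. 1.083e19/6.022e23 = 1.798e-5 mol.
Photons absorbed: 0.739 × 1.798e-5 = 1.329e-5 mol.
Φ = 3.823e-6 mol / 1.329e-5 mol photons = 0.29.

Φ = 0.29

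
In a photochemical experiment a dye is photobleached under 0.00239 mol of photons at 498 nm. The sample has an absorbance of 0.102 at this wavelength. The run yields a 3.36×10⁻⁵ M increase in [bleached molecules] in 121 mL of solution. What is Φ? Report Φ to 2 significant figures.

Φ = 0.0081

Product: (3.36×10⁻⁵ M)(0.121 L) = 4.066×10⁻⁶ mol.
Fraction absorbed: 1 − 10^(−0.102) = 0.2093.
Photons absorbed: 0.2093 × 0.00239 = 5.002×10⁻⁴ mol.
Φ = 4.066×10⁻⁶ mol / 5.002×10⁻⁴ mol photons = 0.0081.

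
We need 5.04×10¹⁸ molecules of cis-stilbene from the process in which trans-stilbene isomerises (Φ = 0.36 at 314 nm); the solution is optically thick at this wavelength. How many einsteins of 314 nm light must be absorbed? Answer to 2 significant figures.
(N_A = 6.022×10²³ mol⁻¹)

Product: 5.04×10¹⁸ / 6.022×10²³ = 8.369×10⁻⁶ mol.
Photons that must be absorbed: 8.369×10⁻⁶ / 0.36 = 2.325×10⁻⁵ mol.

2.3×10⁻⁵ einstein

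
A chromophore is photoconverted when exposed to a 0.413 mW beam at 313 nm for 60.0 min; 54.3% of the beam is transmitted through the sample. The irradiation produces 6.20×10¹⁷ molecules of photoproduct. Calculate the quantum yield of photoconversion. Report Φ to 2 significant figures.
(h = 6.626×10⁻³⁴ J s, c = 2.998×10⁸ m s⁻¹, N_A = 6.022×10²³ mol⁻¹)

Φ = 0.58

Product: 6.20×10¹⁷ / 6.022×10²³ = 1.030×10⁻⁶ mol.
Photon energy at 313 nm: hc/λ = (6.626×10⁻³⁴)(2.998×10⁸)/(313×10⁻⁹) = 6.347×10⁻¹⁹ J.
Energy delivered: (0.413 mW)(3600 s) = 1.487 J.
Photons incident: 1.487 / 6.347×10⁻¹⁹ = 2.343×10¹⁸, i.e. 2.343×10¹⁸/6.022×10²³ = 3.891×10⁻⁶ mol.
Fraction absorbed: 1 − 54.3/100 = 0.4570.
Photons absorbed: 0.4570 × 3.891×10⁻⁶ = 1.778×10⁻⁶ mol.
Φ = 1.030×10⁻⁶ mol / 1.778×10⁻⁶ mol photons = 0.58.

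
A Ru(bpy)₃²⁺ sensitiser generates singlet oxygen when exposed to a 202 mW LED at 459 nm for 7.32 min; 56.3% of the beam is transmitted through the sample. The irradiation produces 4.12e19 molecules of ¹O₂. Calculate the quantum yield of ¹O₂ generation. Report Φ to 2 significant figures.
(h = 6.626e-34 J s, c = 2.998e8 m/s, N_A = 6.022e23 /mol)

Product: 4.12e19 / 6.022e23 = 6.842e-5 mol.
Photon energy at 459 nm: hc/λ = (6.626e-34)(2.998e8)/(459e-9) = 4.328e-19 J.
Energy delivered: (202 mW)(439.2 s) = 88.72 J.
Photons incident: 88.72 / 4.328e-19 = 2.050e20, i.e. 2.050e20/6.022e23 = 3.404e-4 mol.
Fraction absorbed: 1 − 56.3/100 = 0.4370.
Photons absorbed: 0.4370 × 3.404e-4 = 1.488e-4 mol.
Φ = 6.842e-5 mol / 1.488e-4 mol photons = 0.46.

Φ = 0.46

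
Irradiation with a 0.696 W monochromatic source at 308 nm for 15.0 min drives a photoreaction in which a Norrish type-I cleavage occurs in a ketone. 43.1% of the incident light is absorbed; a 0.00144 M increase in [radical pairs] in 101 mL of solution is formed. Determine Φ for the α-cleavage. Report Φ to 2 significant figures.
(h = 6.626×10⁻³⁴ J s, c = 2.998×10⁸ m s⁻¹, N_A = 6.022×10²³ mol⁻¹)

Φ = 0.21

Product: (0.00144 M)(0.101 L) = 1.454×10⁻⁴ mol.
Photon energy at 308 nm: hc/λ = (6.626×10⁻³⁴)(2.998×10⁸)/(308×10⁻⁹) = 6.450×10⁻¹⁹ J.
Energy delivered: (0.696 W)(900 s) = 626.4 J.
Photons incident: 626.4 / 6.450×10⁻¹⁹ = 9.712×10²⁰, i.e. 9.712×10²⁰/6.022×10²³ = 0.001613 mol.
Photons absorbed: 0.431 × 0.001613 = 6.952×10⁻⁴ mol.
Φ = 1.454×10⁻⁴ mol / 6.952×10⁻⁴ mol photons = 0.21.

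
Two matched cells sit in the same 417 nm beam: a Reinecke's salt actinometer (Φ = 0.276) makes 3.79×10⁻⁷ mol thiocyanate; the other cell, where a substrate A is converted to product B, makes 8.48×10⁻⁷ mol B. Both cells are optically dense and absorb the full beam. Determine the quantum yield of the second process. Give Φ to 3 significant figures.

Φ = 0.618

Photons absorbed by the actinometer: 3.79×10⁻⁷ / 0.276 = 1.373×10⁻⁶ mol.
Φ(unknown) = 8.48×10⁻⁷ / 1.373×10⁻⁶ = 0.618.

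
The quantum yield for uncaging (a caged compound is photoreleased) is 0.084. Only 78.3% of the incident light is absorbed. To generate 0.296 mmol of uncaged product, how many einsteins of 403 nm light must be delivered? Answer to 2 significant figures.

0.0045 einstein

Product: 0.296 mmol = 2.96×10⁻⁴ mol.
Photons that must be absorbed: 2.96×10⁻⁴ / 0.084 = 0.003524 mol.
Incident photons needed: 0.003524 / 0.783 = 0.004501 mol.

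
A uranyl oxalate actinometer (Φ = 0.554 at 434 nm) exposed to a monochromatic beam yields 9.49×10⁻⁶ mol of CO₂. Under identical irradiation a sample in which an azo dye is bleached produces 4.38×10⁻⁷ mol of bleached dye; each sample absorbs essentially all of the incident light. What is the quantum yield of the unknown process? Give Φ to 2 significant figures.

Φ = 0.026

Photons absorbed by the actinometer: 9.49×10⁻⁶ / 0.554 = 1.713×10⁻⁵ mol.
Φ(unknown) = 4.38×10⁻⁷ / 1.713×10⁻⁵ = 0.026.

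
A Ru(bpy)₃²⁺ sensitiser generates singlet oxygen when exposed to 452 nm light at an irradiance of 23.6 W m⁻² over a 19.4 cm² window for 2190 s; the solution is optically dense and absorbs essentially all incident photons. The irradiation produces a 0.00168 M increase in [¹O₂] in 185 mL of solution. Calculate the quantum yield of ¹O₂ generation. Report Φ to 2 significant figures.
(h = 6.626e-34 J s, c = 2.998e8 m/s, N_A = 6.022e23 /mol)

Product: (0.00168 M)(0.185 L) = 3.108e-4 mol.
Photon energy at 452 nm: hc/λ = (6.626e-34)(2.998e8)/(452e-9) = 4.395e-19 J.
Energy delivered: (23.6 W m⁻²)(19.4e-4 m²)(2190 s) = 100.3 J.
Photons incident: 100.3 / 4.395e-19 = 2.282e20, i.e. 2.282e20/6.022e23 = 3.789e-4 mol.
Φ = 3.108e-4 mol / 3.789e-4 mol photons = 0.82.

Φ = 0.82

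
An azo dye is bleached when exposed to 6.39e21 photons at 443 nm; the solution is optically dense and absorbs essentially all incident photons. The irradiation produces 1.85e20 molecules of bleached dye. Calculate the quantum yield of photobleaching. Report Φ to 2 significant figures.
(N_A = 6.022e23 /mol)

Φ = 0.029

Product: 1.85e20 / 6.022e23 = 3.072e-4 mol.
Moles of photons: 6.39e21 / 6.022e23 = 0.01061 mol.
Φ = 3.072e-4 mol / 0.01061 mol photons = 0.029.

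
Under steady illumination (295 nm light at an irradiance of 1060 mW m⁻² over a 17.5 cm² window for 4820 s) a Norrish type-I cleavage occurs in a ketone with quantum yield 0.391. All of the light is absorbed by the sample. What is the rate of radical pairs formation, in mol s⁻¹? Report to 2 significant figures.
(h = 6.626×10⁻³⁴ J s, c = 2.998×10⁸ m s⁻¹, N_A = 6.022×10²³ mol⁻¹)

Photon energy at 295 nm: hc/λ = (6.626×10⁻³⁴)(2.998×10⁸)/(295×10⁻⁹) = 6.734×10⁻¹⁹ J.
Energy delivered: (1060 mW m⁻²)(17.5×10⁻⁴ m²)(4820 s) = 8.941 J.
Photons incident: 8.941 / 6.734×10⁻¹⁹ = 1.328×10¹⁹, i.e. 1.328×10¹⁹/6.022×10²³ = 2.205×10⁻⁵ mol.
Product formed: 0.391 × 2.205×10⁻⁵ = 8.622×10⁻⁶ mol.
Rate: 8.622×10⁻⁶ / 4820 s = 1.8×10⁻⁹ mol s⁻¹.

1.8×10⁻⁹ mol s⁻¹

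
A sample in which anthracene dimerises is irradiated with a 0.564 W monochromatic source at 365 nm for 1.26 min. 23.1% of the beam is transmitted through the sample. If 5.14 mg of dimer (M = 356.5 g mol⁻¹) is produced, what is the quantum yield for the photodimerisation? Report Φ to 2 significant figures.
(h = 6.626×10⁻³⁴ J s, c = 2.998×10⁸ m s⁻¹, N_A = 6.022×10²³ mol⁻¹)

Φ = 0.14

Product: 5.14 mg / 356.5 g mol⁻¹ = 1.442×10⁻⁵ mol.
Photon energy at 365 nm: hc/λ = (6.626×10⁻³⁴)(2.998×10⁸)/(365×10⁻⁹) = 5.442×10⁻¹⁹ J.
Energy delivered: (0.564 W)(75.6 s) = 42.64 J.
Photons incident: 42.64 / 5.442×10⁻¹⁹ = 7.835×10¹⁹, i.e. 7.835×10¹⁹/6.022×10²³ = 1.301×10⁻⁴ mol.
Fraction absorbed: 1 − 23.1/100 = 0.7690.
Photons absorbed: 0.7690 × 1.301×10⁻⁴ = 1.000×10⁻⁴ mol.
Φ = 1.442×10⁻⁵ mol / 1.000×10⁻⁴ mol photons = 0.14.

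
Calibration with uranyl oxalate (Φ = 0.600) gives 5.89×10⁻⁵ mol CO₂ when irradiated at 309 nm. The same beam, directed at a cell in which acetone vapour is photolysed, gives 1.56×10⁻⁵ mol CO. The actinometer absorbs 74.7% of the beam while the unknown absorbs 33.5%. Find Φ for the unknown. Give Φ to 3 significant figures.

Φ = 0.354

Photons absorbed by the actinometer: 5.89×10⁻⁵ / 0.600 = 9.817×10⁻⁵ mol.
Incident flux: 9.817×10⁻⁵ / 0.747 = 1.314×10⁻⁴ einstein.
Absorbed by unknown: 0.335 × 1.314×10⁻⁴ = 4.402×10⁻⁵ mol.
Φ(unknown) = 1.56×10⁻⁵ / 4.402×10⁻⁵ = 0.354.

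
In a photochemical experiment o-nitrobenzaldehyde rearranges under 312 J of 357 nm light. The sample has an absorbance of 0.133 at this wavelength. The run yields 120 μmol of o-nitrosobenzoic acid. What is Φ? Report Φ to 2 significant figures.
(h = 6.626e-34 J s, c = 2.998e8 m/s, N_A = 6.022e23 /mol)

Product: 120 μmol = 1.20e-4 mol.
Photon energy at 357 nm: hc/λ = (6.626e-34)(2.998e8)/(357e-9) = 5.564e-19 J.
Photons incident: 312 / 5.564e-19 = 5.607e20, i.e. 5.607e20/6.022e23 = 9.311e-4 mol.
Fraction absorbed: 1 − 10^(−0.133) = 0.2638.
Photons absorbed: 0.2638 × 9.311e-4 = 2.456e-4 mol.
Φ = 1.20e-4 mol / 2.456e-4 mol photons = 0.49.

Φ = 0.49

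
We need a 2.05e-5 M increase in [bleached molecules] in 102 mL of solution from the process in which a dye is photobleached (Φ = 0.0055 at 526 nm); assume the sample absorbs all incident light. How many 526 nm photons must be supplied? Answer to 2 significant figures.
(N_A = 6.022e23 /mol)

Product: (2.05e-5 M)(0.102 L) = 2.091e-6 mol.
Photons that must be absorbed: 2.091e-6 / 0.0055 = 3.802e-4 mol.
Photon count: 3.802e-4 × 6.022e23 = 2.3e20.

2.3e20 photons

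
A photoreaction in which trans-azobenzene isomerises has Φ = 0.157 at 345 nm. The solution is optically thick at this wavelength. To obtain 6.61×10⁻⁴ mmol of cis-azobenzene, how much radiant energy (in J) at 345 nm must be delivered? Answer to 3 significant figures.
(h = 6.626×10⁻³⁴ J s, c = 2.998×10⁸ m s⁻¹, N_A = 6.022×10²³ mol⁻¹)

1.46 J

Product: 6.61×10⁻⁴ mmol = 6.61×10⁻⁷ mol.
Photons that must be absorbed: 6.61×10⁻⁷ / 0.157 = 4.210×10⁻⁶ mol.
Photon energy: hc/λ = 5.758×10⁻¹⁹ J; per mole, 3.467×10⁵ J mol⁻¹.
Energy required: 4.210×10⁻⁶ × 3.467×10⁵ = 1.46 J.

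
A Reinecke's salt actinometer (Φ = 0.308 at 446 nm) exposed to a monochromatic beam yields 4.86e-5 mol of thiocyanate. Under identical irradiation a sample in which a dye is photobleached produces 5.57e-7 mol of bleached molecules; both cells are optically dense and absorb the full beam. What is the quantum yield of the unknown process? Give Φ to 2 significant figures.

Photons absorbed by the actinometer: 4.86e-5 / 0.308 = 1.578e-4 mol.
Φ(unknown) = 5.57e-7 / 1.578e-4 = 0.0035.

Φ = 0.0035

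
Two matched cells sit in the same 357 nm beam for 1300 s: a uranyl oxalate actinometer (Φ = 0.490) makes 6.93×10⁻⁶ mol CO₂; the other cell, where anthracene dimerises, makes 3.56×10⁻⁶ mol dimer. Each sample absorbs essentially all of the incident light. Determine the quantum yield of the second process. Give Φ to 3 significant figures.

Photons absorbed by the actinometer: 6.93×10⁻⁶ / 0.490 = 1.414×10⁻⁵ mol.
Φ(unknown) = 3.56×10⁻⁶ / 1.414×10⁻⁵ = 0.252.

Φ = 0.252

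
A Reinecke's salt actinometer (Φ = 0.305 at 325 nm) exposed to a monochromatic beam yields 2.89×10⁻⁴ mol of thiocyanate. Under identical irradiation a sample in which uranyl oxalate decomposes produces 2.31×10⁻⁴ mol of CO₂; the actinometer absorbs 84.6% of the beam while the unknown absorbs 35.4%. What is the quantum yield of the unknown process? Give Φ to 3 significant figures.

Photons absorbed by the actinometer: 2.89×10⁻⁴ / 0.305 = 9.475×10⁻⁴ mol.
Incident flux: 9.475×10⁻⁴ / 0.846 = 0.001120 einstein.
Absorbed by unknown: 0.354 × 0.001120 = 3.965×10⁻⁴ mol.
Φ(unknown) = 2.31×10⁻⁴ / 3.965×10⁻⁴ = 0.583.

Φ = 0.583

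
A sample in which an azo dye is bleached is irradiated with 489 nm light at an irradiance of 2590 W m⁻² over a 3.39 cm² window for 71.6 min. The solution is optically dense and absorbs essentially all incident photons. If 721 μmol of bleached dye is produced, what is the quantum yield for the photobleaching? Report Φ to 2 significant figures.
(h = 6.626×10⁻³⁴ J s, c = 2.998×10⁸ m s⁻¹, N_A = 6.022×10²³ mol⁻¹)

Product: 721 μmol = 7.21×10⁻⁴ mol.
Photon energy at 489 nm: hc/λ = (6.626×10⁻³⁴)(2.998×10⁸)/(489×10⁻⁹) = 4.062×10⁻¹⁹ J.
Energy delivered: (2590 W m⁻²)(3.39×10⁻⁴ m²)(4296 s) = 3772 J.
Photons incident: 3772 / 4.062×10⁻¹⁹ = 9.286×10²¹, i.e. 9.286×10²¹/6.022×10²³ = 0.01542 mol.
Φ = 7.21×10⁻⁴ mol / 0.01542 mol photons = 0.047.

Φ = 0.047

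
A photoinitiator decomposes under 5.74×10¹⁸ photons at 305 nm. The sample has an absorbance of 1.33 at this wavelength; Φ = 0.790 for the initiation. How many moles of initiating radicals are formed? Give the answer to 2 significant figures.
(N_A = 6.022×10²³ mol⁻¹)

7.2×10⁻⁶ mol

Moles of photons: 5.74×10¹⁸ / 6.022×10²³ = 9.532×10⁻⁶ mol.
Fraction absorbed: 1 − 10^(−1.33) = 0.9532.
Photons absorbed: 0.9532 × 9.532×10⁻⁶ = 9.086×10⁻⁶ mol.
Product: Φ × n_abs = 0.790 × 9.086×10⁻⁶ = 7.178×10⁻⁶ mol.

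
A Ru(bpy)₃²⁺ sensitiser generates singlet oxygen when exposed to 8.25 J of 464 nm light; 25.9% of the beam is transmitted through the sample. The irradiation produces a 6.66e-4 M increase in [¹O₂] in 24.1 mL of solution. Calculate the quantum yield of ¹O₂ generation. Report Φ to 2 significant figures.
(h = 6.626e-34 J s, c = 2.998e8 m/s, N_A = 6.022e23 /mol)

Product: (6.66e-4 M)(0.0241 L) = 1.605e-5 mol.
Photon energy at 464 nm: hc/λ = (6.626e-34)(2.998e8)/(464e-9) = 4.281e-19 J.
Photons incident: 8.25 / 4.281e-19 = 1.927e19, i.e. 1.927e19/6.022e23 = 3.200e-5 mol.
Fraction absorbed: 1 − 25.9/100 = 0.7410.
Photons absorbed: 0.7410 × 3.200e-5 = 2.371e-5 mol.
Φ = 1.605e-5 mol / 2.371e-5 mol photons = 0.68.

Φ = 0.68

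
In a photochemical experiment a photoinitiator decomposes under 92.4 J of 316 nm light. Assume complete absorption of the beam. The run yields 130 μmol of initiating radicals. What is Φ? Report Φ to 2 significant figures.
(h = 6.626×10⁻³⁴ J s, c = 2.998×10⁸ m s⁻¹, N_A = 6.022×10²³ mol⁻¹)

Φ = 0.53

Product: 130 μmol = 1.30×10⁻⁴ mol.
Photon energy at 316 nm: hc/λ = (6.626×10⁻³⁴)(2.998×10⁸)/(316×10⁻⁹) = 6.286×10⁻¹⁹ J.
Photons incident: 92.4 / 6.286×10⁻¹⁹ = 1.470×10²⁰, i.e. 1.470×10²⁰/6.022×10²³ = 2.441×10⁻⁴ mol.
Φ = 1.30×10⁻⁴ mol / 2.441×10⁻⁴ mol photons = 0.53.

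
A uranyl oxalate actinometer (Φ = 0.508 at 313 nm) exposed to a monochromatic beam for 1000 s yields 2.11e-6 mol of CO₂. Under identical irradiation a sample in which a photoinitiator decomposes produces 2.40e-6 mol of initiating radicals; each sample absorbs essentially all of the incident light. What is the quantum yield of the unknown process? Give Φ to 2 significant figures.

Φ = 0.58

Photons absorbed by the actinometer: 2.11e-6 / 0.508 = 4.154e-6 mol.
Φ(unknown) = 2.40e-6 / 4.154e-6 = 0.58.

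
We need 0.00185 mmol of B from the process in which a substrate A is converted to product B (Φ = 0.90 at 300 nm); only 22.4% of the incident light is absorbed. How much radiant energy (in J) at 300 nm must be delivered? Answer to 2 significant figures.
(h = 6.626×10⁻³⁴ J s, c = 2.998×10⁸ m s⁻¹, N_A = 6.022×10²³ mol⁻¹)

3.7 J

Product: 0.00185 mmol = 1.85×10⁻⁶ mol.
Photons that must be absorbed: 1.85×10⁻⁶ / 0.90 = 2.056×10⁻⁶ mol.
Incident photons needed: 2.056×10⁻⁶ / 0.224 = 9.179×10⁻⁶ mol.
Photon energy: hc/λ = 6.622×10⁻¹⁹ J; per mole, 3.988×10⁵ J mol⁻¹.
Energy required: 9.179×10⁻⁶ × 3.988×10⁵ = 3.7 J.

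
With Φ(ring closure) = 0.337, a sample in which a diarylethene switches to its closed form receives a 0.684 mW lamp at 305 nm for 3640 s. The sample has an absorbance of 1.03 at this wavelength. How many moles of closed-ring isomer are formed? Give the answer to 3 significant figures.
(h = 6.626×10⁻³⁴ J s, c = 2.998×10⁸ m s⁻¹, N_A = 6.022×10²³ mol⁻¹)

1.94×10⁻⁶ mol

Photon energy at 305 nm: hc/λ = (6.626×10⁻³⁴)(2.998×10⁸)/(305×10⁻⁹) = 6.513×10⁻¹⁹ J.
Energy delivered: (0.684 mW)(3640 s) = 2.490 J.
Photons incident: 2.490 / 6.513×10⁻¹⁹ = 3.823×10¹⁸, i.e. 3.823×10¹⁸/6.022×10²³ = 6.348×10⁻⁶ mol.
Fraction absorbed: 1 − 10^(−1.03) = 0.9067.
Photons absorbed: 0.9067 × 6.348×10⁻⁶ = 5.756×10⁻⁶ mol.
Product: Φ × n_abs = 0.337 × 5.756×10⁻⁶ = 1.940×10⁻⁶ mol.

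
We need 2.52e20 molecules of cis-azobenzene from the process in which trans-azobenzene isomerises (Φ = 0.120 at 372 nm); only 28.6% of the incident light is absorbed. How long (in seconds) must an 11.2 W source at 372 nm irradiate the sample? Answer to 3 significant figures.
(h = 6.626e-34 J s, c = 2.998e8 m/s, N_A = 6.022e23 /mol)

t ≈ 350 s

Product: 2.52e20 / 6.022e23 = 4.185e-4 mol.
Photons that must be absorbed: 4.185e-4 / 0.120 = 0.003488 mol.
Incident photons needed: 0.003488 / 0.286 = 0.01220 mol.
Photon energy: hc/λ = 5.340e-19 J; per mole, 3.216e5 J mol⁻¹.
Energy required: 0.01220 × 3.216e5 = 3924 J.
Time: 3924 J / 11.2 W = 350 s.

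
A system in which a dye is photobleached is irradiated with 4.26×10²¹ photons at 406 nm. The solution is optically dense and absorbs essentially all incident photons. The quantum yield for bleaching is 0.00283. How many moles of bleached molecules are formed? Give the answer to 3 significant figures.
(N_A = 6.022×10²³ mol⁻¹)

Moles of photons: 4.26×10²¹ / 6.022×10²³ = 0.007074 mol.
Product: Φ × n_abs = 0.00283 × 0.007074 = 2.002×10⁻⁵ mol.

2.00×10⁻⁵ mol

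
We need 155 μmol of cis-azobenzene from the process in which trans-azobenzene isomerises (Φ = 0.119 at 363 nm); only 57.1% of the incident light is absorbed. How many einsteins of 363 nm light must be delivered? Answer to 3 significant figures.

Product: 155 μmol = 1.55e-4 mol.
Photons that must be absorbed: 1.55e-4 / 0.119 = 0.001303 mol.
Incident photons needed: 0.001303 / 0.571 = 0.002282 mol.

0.00228 einstein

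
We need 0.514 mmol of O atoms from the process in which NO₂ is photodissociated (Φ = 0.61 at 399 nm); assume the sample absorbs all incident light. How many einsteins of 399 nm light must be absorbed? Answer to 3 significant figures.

8.43×10⁻⁴ einstein

Product: 0.514 mmol = 5.14×10⁻⁴ mol.
Photons that must be absorbed: 5.14×10⁻⁴ / 0.61 = 8.426×10⁻⁴ mol.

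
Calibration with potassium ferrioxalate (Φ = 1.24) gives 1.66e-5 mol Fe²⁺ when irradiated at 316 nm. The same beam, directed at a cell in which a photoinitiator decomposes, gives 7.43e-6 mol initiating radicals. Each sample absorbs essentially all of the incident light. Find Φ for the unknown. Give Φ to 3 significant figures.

Φ = 0.555

Photons absorbed by the actinometer: 1.66e-5 / 1.24 = 1.339e-5 mol.
Φ(unknown) = 7.43e-6 / 1.339e-5 = 0.555.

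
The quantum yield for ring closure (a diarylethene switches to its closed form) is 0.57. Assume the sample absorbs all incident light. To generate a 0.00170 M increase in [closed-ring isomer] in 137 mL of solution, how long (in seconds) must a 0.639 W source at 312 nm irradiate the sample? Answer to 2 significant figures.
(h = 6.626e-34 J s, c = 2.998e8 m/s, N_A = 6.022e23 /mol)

t ≈ 250 s

Product: (0.00170 M)(0.137 L) = 2.329e-4 mol.
Photons that must be absorbed: 2.329e-4 / 0.57 = 4.086e-4 mol.
Photon energy: hc/λ = 6.367e-19 J; per mole, 3.834e5 J mol⁻¹.
Energy required: 4.086e-4 × 3.834e5 = 156.7 J.
Time: 156.7 J / 0.639 W = 250 s.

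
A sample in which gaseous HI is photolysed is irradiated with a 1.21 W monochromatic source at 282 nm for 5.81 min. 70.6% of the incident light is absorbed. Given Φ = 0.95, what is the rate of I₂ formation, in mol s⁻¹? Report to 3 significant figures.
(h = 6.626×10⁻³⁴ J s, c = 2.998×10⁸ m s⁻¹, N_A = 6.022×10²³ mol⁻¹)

1.91×10⁻⁶ mol s⁻¹

Photon energy at 282 nm: hc/λ = (6.626×10⁻³⁴)(2.998×10⁸)/(282×10⁻⁹) = 7.044×10⁻¹⁹ J.
Energy delivered: (1.21 W)(348.6 s) = 421.8 J.
Photons incident: 421.8 / 7.044×10⁻¹⁹ = 5.988×10²⁰, i.e. 5.988×10²⁰/6.022×10²³ = 9.944×10⁻⁴ mol.
Photons absorbed: 0.706 × 9.944×10⁻⁴ = 7.020×10⁻⁴ mol.
Product formed: 0.95 × 7.020×10⁻⁴ = 6.669×10⁻⁴ mol.
Rate: 6.669×10⁻⁴ / 348.6 s = 1.91×10⁻⁶ mol s⁻¹.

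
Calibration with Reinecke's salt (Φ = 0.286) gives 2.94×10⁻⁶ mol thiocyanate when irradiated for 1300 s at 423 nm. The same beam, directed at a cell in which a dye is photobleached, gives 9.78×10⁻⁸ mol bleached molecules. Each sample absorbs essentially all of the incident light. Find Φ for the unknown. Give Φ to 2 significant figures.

Photons absorbed by the actinometer: 2.94×10⁻⁶ / 0.286 = 1.028×10⁻⁵ mol.
Φ(unknown) = 9.78×10⁻⁸ / 1.028×10⁻⁵ = 0.0095.

Φ = 0.0095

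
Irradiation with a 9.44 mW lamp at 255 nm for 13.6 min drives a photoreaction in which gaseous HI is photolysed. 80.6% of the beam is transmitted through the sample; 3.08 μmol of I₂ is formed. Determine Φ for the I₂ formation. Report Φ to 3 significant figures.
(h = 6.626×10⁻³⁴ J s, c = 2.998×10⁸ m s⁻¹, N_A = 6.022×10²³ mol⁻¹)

Product: 3.08 μmol = 3.08×10⁻⁶ mol.
Photon energy at 255 nm: hc/λ = (6.626×10⁻³⁴)(2.998×10⁸)/(255×10⁻⁹) = 7.790×10⁻¹⁹ J.
Energy delivered: (9.44 mW)(816 s) = 7.703 J.
Photons incident: 7.703 / 7.790×10⁻¹⁹ = 9.888×10¹⁸, i.e. 9.888×10¹⁸/6.022×10²³ = 1.642×10⁻⁵ mol.
Fraction absorbed: 1 − 80.6/100 = 0.1940.
Photons absorbed: 0.1940 × 1.642×10⁻⁵ = 3.185×10⁻⁶ mol.
Φ = 3.08×10⁻⁶ mol / 3.185×10⁻⁶ mol photons = 0.967.

Φ = 0.967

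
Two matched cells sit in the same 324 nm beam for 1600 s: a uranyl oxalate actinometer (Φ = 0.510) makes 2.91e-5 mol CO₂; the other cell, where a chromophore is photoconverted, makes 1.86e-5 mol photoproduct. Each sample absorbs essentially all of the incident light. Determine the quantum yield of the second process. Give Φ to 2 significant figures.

Photons absorbed by the actinometer: 2.91e-5 / 0.510 = 5.706e-5 mol.
Φ(unknown) = 1.86e-5 / 5.706e-5 = 0.33.

Φ = 0.33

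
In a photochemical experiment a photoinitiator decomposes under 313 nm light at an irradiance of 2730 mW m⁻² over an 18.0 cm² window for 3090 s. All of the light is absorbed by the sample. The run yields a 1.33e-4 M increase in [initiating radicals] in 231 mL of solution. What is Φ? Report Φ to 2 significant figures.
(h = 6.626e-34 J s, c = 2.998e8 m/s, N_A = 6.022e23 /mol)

Φ = 0.77

Product: (1.33e-4 M)(0.231 L) = 3.072e-5 mol.
Photon energy at 313 nm: hc/λ = (6.626e-34)(2.998e8)/(313e-9) = 6.347e-19 J.
Energy delivered: (2730 mW m⁻²)(18.0e-4 m²)(3090 s) = 15.18 J.
Photons incident: 15.18 / 6.347e-19 = 2.392e19, i.e. 2.392e19/6.022e23 = 3.972e-5 mol.
Φ = 3.072e-5 mol / 3.972e-5 mol photons = 0.77.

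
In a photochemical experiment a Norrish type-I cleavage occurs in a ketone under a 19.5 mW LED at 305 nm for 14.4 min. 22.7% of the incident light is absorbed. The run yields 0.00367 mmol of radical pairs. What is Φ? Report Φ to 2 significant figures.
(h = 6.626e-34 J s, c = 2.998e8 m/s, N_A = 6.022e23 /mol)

Product: 0.00367 mmol = 3.67e-6 mol.
Photon energy at 305 nm: hc/λ = (6.626e-34)(2.998e8)/(305e-9) = 6.513e-19 J.
Energy delivered: (19.5 mW)(864 s) = 16.85 J.
Photons incident: 16.85 / 6.513e-19 = 2.587e19, i.e. 2.587e19/6.022e23 = 4.296e-5 mol.
Photons absorbed: 0.227 × 4.296e-5 = 9.752e-6 mol.
Φ = 3.67e-6 mol / 9.752e-6 mol photons = 0.38.

Φ = 0.38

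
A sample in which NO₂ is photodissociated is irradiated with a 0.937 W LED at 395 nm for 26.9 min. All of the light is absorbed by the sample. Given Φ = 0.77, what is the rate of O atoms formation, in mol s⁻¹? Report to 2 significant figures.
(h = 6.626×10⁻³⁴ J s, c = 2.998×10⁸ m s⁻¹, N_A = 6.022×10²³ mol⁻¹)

Photon energy at 395 nm: hc/λ = (6.626×10⁻³⁴)(2.998×10⁸)/(395×10⁻⁹) = 5.029×10⁻¹⁹ J.
Energy delivered: (0.937 W)(1614 s) = 1512 J.
Photons incident: 1512 / 5.029×10⁻¹⁹ = 3.007×10²¹, i.e. 3.007×10²¹/6.022×10²³ = 0.004993 mol.
Product formed: 0.77 × 0.004993 = 0.003845 mol.
Rate: 0.003845 / 1614 s = 2.4×10⁻⁶ mol s⁻¹.

2.4×10⁻⁶ mol s⁻¹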